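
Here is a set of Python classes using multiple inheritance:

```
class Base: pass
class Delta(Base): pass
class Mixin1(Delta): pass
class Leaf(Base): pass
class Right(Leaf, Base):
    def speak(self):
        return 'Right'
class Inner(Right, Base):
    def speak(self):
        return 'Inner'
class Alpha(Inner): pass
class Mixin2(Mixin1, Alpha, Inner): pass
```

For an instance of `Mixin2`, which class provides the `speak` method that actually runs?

Inner

L[Mixin2] = Mixin2 + merge(L[Mixin1], L[Alpha], L[Inner], [Mixin1 Alpha Inner])
  take Mixin1:  [Mixin1 Delta Base object] + [Alpha Inner Right Leaf Base object] + [Inner Right Leaf Base object] + [Mixin1 Alpha Inner]
  take Delta:  [Delta Base object] + [Alpha Inner Right Leaf Base object] + [Inner Right Leaf Base object] + [Alpha Inner]
  take Alpha:  [Base object] + [Alpha Inner Right Leaf Base object] + [Inner Right Leaf Base object] + [Alpha Inner]
  take Inner:  [Base object] + [Inner Right Leaf Base object] + [Inner Right Leaf Base object] + [Inner]
  take Right:  [Base object] + [Right Leaf Base object] + [Right Leaf Base object]
  take Leaf:  [Base object] + [Leaf Base object] + [Leaf Base object]
  take Base:  [Base object] + [Base object] + [Base object]
  take object:  [object] + [object] + [object]
MRO: Mixin2 Mixin1 Delta Alpha Inner Right Leaf Base object
speak is defined in: Inner, Right. First along the MRO is Inner.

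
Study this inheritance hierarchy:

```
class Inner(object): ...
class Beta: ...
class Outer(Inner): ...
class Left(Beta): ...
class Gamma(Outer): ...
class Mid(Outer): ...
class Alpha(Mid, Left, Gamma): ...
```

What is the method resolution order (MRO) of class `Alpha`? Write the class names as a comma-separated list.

Alpha, Mid, Left, Beta, Gamma, Outer, Inner, object

L[Alpha] = Alpha + merge(L[Mid], L[Left], L[Gamma], [Mid Left Gamma])
  take Mid:  [Mid Outer Inner object] + [Left Beta object] + [Gamma Outer Inner object] + [Mid Left Gamma]
  take Left:  [Outer Inner object] + [Left Beta object] + [Gamma Outer Inner object] + [Left Gamma]
  take Beta:  [Outer Inner object] + [Beta object] + [Gamma Outer Inner object] + [Gamma]
  take Gamma:  [Outer Inner object] + [object] + [Gamma Outer Inner object] + [Gamma]
  take Outer:  [Outer Inner object] + [object] + [Outer Inner object]
  take Inner:  [Inner object] + [object] + [Inner object]
  take object:  [object] + [object] + [object]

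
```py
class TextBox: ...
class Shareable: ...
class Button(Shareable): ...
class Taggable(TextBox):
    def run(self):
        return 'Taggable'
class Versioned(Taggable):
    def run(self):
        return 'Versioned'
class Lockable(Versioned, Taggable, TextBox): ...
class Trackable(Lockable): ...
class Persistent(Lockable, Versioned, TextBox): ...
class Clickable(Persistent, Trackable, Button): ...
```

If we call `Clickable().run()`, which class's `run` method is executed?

Versioned

L[Clickable] = Clickable + merge(L[Persistent], L[Trackable], L[Button], [Persistent Trackable Button])
  take Persistent:  [Persistent Lockable Versioned Taggable TextBox object] + [Trackable Lockable Versioned Taggable TextBox object] + [Button Shareable object] + [Persistent Trackable Button]
  take Trackable:  [Lockable Versioned Taggable TextBox object] + [Trackable Lockable Versioned Taggable TextBox object] + [Button Shareable object] + [Trackable Button]
  take Lockable:  [Lockable Versioned Taggable TextBox object] + [Lockable Versioned Taggable TextBox object] + [Button Shareable object] + [Button]
  take Versioned:  [Versioned Taggable TextBox object] + [Versioned Taggable TextBox object] + [Button Shareable object] + [Button]
  take Taggable:  [Taggable TextBox object] + [Taggable TextBox object] + [Button Shareable object] + [Button]
  take TextBox:  [TextBox object] + [TextBox object] + [Button Shareable object] + [Button]
  take Button:  [object] + [object] + [Button Shareable object] + [Button]
  take Shareable:  [object] + [object] + [Shareable object]
  take object:  [object] + [object] + [object]
MRO: Clickable Persistent Trackable Lockable Versioned Taggable TextBox Button Shareable object
run is defined in: Taggable, Versioned. First along the MRO is Versioned.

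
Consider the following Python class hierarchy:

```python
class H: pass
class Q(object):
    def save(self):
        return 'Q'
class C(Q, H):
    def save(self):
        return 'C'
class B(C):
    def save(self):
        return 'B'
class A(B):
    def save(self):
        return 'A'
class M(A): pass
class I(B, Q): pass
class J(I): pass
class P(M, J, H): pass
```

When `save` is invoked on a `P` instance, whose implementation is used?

L[P] = P + merge(L[M], L[J], L[H], [M J H])
  take M:  [M A B C Q H object] + [J I B C Q H object] + [H object] + [M J H]
  take A:  [A B C Q H object] + [J I B C Q H object] + [H object] + [J H]
  take J:  [B C Q H object] + [J I B C Q H object] + [H object] + [J H]
  take I:  [B C Q H object] + [I B C Q H object] + [H object] + [H]
  take B:  [B C Q H object] + [B C Q H object] + [H object] + [H]
  take C:  [C Q H object] + [C Q H object] + [H object] + [H]
  take Q:  [Q H object] + [Q H object] + [H object] + [H]
  take H:  [H object] + [H object] + [H object] + [H]
  take object:  [object] + [object] + [object]
MRO: P M A J I B C Q H object
save is defined in: A, B, C, Q. First along the MRO is A.

A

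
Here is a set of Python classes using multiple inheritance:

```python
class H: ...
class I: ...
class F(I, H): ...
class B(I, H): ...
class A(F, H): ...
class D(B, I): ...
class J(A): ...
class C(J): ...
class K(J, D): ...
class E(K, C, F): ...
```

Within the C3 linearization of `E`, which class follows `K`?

C

L[E] = E + merge(L[K], L[C], L[F], [K C F])
  take K:  [K J A F D B I H object] + [C J A F I H object] + [F I H object] + [K C F]
  take C:  [J A F D B I H object] + [C J A F I H object] + [F I H object] + [C F]
  take J:  [J A F D B I H object] + [J A F I H object] + [F I H object] + [F]
  take A:  [A F D B I H object] + [A F I H object] + [F I H object] + [F]
  take F:  [F D B I H object] + [F I H object] + [F I H object] + [F]
  take D:  [D B I H object] + [I H object] + [I H object]
  take B:  [B I H object] + [I H object] + [I H object]
  take I:  [I H object] + [I H object] + [I H object]
  take H:  [H object] + [H object] + [H object]
  take object:  [object] + [object] + [object]
MRO: E K C J A F D B I H object
K is at position 1; next is C.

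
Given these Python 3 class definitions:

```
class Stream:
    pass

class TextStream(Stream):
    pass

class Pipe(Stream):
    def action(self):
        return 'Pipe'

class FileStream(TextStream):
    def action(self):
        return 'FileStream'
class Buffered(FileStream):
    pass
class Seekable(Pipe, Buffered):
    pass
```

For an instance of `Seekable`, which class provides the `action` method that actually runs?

L[Seekable] = Seekable + merge(L[Pipe], L[Buffered], [Pipe Buffered])
  take Pipe:  [Pipe Stream object] + [Buffered FileStream TextStream Stream object] + [Pipe Buffered]
  take Buffered:  [Stream object] + [Buffered FileStream TextStream Stream object] + [Buffered]
  take FileStream:  [Stream object] + [FileStream TextStream Stream object]
  take TextStream:  [Stream object] + [TextStream Stream object]
  take Stream:  [Stream object] + [Stream object]
  take object:  [object] + [object]
MRO: Seekable Pipe Buffered FileStream TextStream Stream object
action is defined in: FileStream, Pipe. First along the MRO is Pipe.

Pipe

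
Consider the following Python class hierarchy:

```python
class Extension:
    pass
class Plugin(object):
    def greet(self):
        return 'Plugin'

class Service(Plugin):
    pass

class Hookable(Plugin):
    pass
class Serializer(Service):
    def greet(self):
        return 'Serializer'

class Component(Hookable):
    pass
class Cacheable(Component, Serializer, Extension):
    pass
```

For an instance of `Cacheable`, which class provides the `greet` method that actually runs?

L[Cacheable] = Cacheable + merge(L[Component], L[Serializer], L[Extension], [Component Serializer Extension])
  take Component:  [Component Hookable Plugin object] + [Serializer Service Plugin object] + [Extension object] + [Component Serializer Extension]
  take Hookable:  [Hookable Plugin object] + [Serializer Service Plugin object] + [Extension object] + [Serializer Extension]
  take Serializer:  [Plugin object] + [Serializer Service Plugin object] + [Extension object] + [Serializer Extension]
  take Service:  [Plugin object] + [Service Plugin object] + [Extension object] + [Extension]
  take Plugin:  [Plugin object] + [Plugin object] + [Extension object] + [Extension]
  take Extension:  [object] + [object] + [Extension object] + [Extension]
  take object:  [object] + [object] + [object]
MRO: Cacheable Component Hookable Serializer Service Plugin Extension object
greet is defined in: Plugin, Serializer. First along the MRO is Serializer.

Serializer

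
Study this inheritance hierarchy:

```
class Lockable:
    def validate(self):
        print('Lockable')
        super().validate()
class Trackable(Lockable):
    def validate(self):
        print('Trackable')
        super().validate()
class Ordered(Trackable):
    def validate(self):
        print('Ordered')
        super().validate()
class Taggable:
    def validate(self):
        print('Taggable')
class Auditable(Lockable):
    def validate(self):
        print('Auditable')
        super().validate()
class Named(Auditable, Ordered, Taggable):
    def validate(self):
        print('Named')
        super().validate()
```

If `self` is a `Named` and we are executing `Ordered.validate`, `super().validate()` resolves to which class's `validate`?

Trackable

L[Named] = Named + merge(L[Auditable], L[Ordered], L[Taggable], [Auditable Ordered Taggable])
  take Auditable:  [Auditable Lockable object] + [Ordered Trackable Lockable object] + [Taggable object] + [Auditable Ordered Taggable]
  take Ordered:  [Lockable object] + [Ordered Trackable Lockable object] + [Taggable object] + [Ordered Taggable]
  take Trackable:  [Lockable object] + [Trackable Lockable object] + [Taggable object] + [Taggable]
  take Lockable:  [Lockable object] + [Lockable object] + [Taggable object] + [Taggable]
  take Taggable:  [object] + [object] + [Taggable object] + [Taggable]
  take object:  [object] + [object] + [object]
MRO: Named Auditable Ordered Trackable Lockable Taggable object
super() in Ordered.validate on a Named instance goes to the class after Ordered in Named's MRO: Trackable.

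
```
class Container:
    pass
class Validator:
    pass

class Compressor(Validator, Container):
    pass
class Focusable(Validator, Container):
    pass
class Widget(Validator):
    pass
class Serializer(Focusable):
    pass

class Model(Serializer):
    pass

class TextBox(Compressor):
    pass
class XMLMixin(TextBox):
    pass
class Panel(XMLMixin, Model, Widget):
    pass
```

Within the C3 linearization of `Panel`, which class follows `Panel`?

XMLMixin

L[Panel] = Panel + merge(L[XMLMixin], L[Model], L[Widget], [XMLMixin Model Widget])
  take XMLMixin:  [XMLMixin TextBox Compressor Validator Container object] + [Model Serializer Focusable Validator Container object] + [Widget Validator object] + [XMLMixin Model Widget]
  take TextBox:  [TextBox Compressor Validator Container object] + [Model Serializer Focusable Validator Container object] + [Widget Validator object] + [Model Widget]
  take Compressor:  [Compressor Validator Container object] + [Model Serializer Focusable Validator Container object] + [Widget Validator object] + [Model Widget]
  take Model:  [Validator Container object] + [Model Serializer Focusable Validator Container object] + [Widget Validator object] + [Model Widget]
  take Serializer:  [Validator Container object] + [Serializer Focusable Validator Container object] + [Widget Validator object] + [Widget]
  take Focusable:  [Validator Container object] + [Focusable Validator Container object] + [Widget Validator object] + [Widget]
  take Widget:  [Validator Container object] + [Validator Container object] + [Widget Validator object] + [Widget]
  take Validator:  [Validator Container object] + [Validator Container object] + [Validator object]
  take Container:  [Container object] + [Container object] + [object]
  take object:  [object] + [object] + [object]
MRO: Panel XMLMixin TextBox Compressor Model Serializer Focusable Widget Validator Container object
Panel is at position 0; next is XMLMixin.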